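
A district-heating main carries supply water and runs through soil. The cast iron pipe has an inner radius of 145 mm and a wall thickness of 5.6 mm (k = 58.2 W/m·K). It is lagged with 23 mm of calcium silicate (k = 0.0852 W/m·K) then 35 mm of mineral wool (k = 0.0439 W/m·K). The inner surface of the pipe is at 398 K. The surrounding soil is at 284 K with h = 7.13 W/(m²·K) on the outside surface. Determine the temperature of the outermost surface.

Radial resistances (cylindrical: R_cond = ln(r_o/r_i)/(2πkL), R_conv = 1/(h·2πrL)):
R_cast iron pipe wall = ln(150.6/145)/(2π×58.2×1) = 1.036×10^-4 K/W
R_calcium silicate = ln(173.6/150.6)/(2π×0.0852×1) = 0.2655 K/W
R_mineral wool = ln(208.6/173.6)/(2π×0.0439×1) = 0.6659 K/W
R_outer film = 1/(h_o·2πr_oL) = 1/(7.13×2π×0.2086×1) = 0.107 K/W
R_total = 1.038 K/W
Q = ΔT/R_total = 114/1.038
Q = 110 W/m
T_interface = T_inner − Q·ΣR(inner→interface) = 398 − 110×0.9315

T ≈ 296 K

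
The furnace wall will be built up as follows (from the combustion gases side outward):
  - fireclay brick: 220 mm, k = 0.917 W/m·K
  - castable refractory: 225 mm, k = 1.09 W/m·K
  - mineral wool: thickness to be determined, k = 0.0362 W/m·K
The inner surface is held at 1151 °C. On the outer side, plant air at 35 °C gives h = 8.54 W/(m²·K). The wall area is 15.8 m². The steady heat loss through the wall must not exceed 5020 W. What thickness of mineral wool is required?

Series thermal resistances:
R_fireclay brick = L/(kA) = 0.22/(0.917×15.8) = 0.01518 K/W
R_castable refractory = L/(kA) = 0.225/(1.09×15.8) = 0.01306 K/W
R_outer film = 1/(h_o·A) = 1/(8.54×15.8) = 0.007411 K/W
Sum of the known resistances R_other = 0.03566 K/W
Required total resistance R_tot = ΔT/Q_allow = 1116/5020 = 0.2223 K/W
R_mineral wool = R_tot − R_other = 0.1867 K/W
L = R·k·A = 0.1867×0.0362×15.8

L ≈ 107 mm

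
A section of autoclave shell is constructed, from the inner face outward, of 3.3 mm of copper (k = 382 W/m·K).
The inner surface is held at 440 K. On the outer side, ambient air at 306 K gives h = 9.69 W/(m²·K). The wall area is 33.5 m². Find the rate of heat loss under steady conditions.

Series thermal resistances:
R_copper = L/(kA) = 0.0033/(382×33.5) = 2.579×10^-7 K/W
R_outer film = 1/(h_o·A) = 1/(9.69×33.5) = 0.003081 K/W
R_total = 0.003081 K/W
Q = ΔT / R_total = 134 / 0.003081

Q ≈ 43500 W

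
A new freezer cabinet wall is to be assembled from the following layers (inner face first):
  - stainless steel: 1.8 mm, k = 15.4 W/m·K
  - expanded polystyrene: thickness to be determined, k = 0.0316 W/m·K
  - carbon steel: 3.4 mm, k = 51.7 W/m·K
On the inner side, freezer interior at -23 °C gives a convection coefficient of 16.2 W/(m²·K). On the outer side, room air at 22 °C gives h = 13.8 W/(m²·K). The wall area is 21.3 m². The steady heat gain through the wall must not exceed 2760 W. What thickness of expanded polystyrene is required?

Using the resistance-network approach (series):
R_inner film = 1/(h_i·A) = 1/(16.2×21.3) = 0.002898 K/W
R_stainless steel = L/(kA) = 0.0018/(15.4×21.3) = 5.487×10^-6 K/W
R_carbon steel = L/(kA) = 0.0034/(51.7×21.3) = 3.088×10^-6 K/W
R_outer film = 1/(h_o·A) = 1/(13.8×21.3) = 0.003402 K/W
Sum of the known resistances R_other = 0.006309 K/W
Required total resistance R_tot = ΔT/Q_allow = 45/2760 = 0.0163 K/W
R_expanded polystyrene = R_tot − R_other = 0.009996 K/W
L = R·k·A = 0.009996×0.0316×21.3

L ≈ 6.73 mm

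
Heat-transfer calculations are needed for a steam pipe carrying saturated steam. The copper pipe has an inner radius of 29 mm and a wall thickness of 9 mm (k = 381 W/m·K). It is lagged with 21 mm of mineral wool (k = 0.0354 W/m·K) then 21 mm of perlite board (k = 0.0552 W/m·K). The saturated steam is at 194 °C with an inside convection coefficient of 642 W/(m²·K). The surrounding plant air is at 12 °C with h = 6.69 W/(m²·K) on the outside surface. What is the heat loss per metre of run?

Per-layer cylindrical resistances, series-summed:
R_inner film = 1/(h_i·2πr₁L) = 1/(642×2π×0.029×1) = 0.008548 K/W
R_copper pipe wall = ln(38/29)/(2π×381×1) = 1.129×10^-4 K/W
R_mineral wool = ln(59/38)/(2π×0.0354×1) = 1.978 K/W
R_perlite board = ln(80/59)/(2π×0.0552×1) = 0.8779 K/W
R_outer film = 1/(h_o·2πr_oL) = 1/(6.69×2π×0.08×1) = 0.2974 K/W
R_total = 3.162 K/W
Q = ΔT/R_total = 182/3.162

q′ ≈ 57.6 W/m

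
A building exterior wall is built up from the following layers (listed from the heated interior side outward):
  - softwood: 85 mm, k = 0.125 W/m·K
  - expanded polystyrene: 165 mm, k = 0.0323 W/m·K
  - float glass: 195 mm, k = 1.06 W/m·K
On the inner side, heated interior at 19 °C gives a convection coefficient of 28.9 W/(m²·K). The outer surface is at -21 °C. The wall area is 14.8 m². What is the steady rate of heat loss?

Q ≈ 98.6 W

Treating each layer as a thermal resistance in series:
R_inner film = 1/(h_i·A) = 1/(28.9×14.8) = 0.002338 K/W
R_softwood = L/(kA) = 0.085/(0.125×14.8) = 0.04595 K/W
R_expanded polystyrene = L/(kA) = 0.165/(0.0323×14.8) = 0.3452 K/W
R_float glass = L/(kA) = 0.195/(1.06×14.8) = 0.01243 K/W
R_total = 0.4059 K/W
Q = ΔT / R_total = 40 / 0.4059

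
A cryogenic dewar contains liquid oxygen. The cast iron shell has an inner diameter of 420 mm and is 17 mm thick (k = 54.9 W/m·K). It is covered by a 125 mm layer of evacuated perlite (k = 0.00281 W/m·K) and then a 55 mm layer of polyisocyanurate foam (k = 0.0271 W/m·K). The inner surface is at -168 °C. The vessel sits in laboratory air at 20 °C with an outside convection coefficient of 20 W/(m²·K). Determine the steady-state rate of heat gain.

Q ≈ 4.14 W

For a spherical shell R = (1/r₁ − 1/r₂)/(4πk); film R = 1/(h·4πr²). In series:
R_cast iron shell = (1/0.21 − 1/0.227)/(4π×54.9) = 5.169×10^-4 K/W
R_evacuated perlite = (1/0.227 − 1/0.352)/(4π×0.00281) = 44.3 K/W
R_polyisocyanurate foam = (1/0.352 − 1/0.407)/(4π×0.0271) = 1.127 K/W
R_outer film = 1/(h·4πr_o²) = 1/(20×4π×0.407²) = 0.02402 K/W
R_total = 45.45 K/W
Q = ΔT/R_total = 188/45.45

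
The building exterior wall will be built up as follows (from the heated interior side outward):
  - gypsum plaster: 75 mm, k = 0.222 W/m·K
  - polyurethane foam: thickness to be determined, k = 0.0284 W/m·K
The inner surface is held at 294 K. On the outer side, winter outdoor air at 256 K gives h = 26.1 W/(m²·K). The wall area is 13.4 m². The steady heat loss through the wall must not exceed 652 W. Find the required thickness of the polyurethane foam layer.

L ≈ 11.5 mm

Series thermal resistances:
R_gypsum plaster = L/(kA) = 0.075/(0.222×13.4) = 0.02521 K/W
R_outer film = 1/(h_o·A) = 1/(26.1×13.4) = 0.002859 K/W
Sum of the known resistances R_other = 0.02807 K/W
Required total resistance R_tot = ΔT/Q_allow = 38/652 = 0.05828 K/W
R_polyurethane foam = R_tot − R_other = 0.03021 K/W
L = R·k·A = 0.03021×0.0284×13.4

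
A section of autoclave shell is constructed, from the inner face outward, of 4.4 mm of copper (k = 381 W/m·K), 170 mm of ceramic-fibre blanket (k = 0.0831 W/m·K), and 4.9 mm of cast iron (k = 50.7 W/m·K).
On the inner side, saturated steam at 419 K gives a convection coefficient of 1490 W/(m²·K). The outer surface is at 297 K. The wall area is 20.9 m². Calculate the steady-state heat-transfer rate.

Using the resistance-network approach (series):
R_inner film = 1/(h_i·A) = 1/(1490×20.9) = 3.211×10^-5 K/W
R_copper = L/(kA) = 0.0044/(381×20.9) = 5.526×10^-7 K/W
R_ceramic-fibre blanket = L/(kA) = 0.17/(0.0831×20.9) = 0.09788 K/W
R_cast iron = L/(kA) = 0.0049/(50.7×20.9) = 4.624×10^-6 K/W
R_total = 0.09792 K/W
Q = ΔT / R_total = 122 / 0.09792

Q ≈ 1250 W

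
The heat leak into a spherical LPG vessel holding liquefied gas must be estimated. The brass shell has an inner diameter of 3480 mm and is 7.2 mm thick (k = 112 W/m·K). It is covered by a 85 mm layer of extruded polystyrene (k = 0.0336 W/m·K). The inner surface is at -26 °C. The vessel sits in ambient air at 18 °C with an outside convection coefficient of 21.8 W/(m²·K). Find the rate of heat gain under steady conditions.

Spherical conduction: R = (1/r_in − 1/r_out)/(4πk) per layer; series-sum.
R_brass shell = (1/1.74 − 1/1.7472)/(4π×112) = 1.683×10^-6 K/W
R_extruded polystyrene = (1/1.7472 − 1/1.8322)/(4π×0.0336) = 0.06289 K/W
R_outer film = 1/(h·4πr_o²) = 1/(21.8×4π×1.8322²) = 0.001087 K/W
R_total = 0.06398 K/W
Q = ΔT/R_total = 44/0.06398

Q ≈ 688 W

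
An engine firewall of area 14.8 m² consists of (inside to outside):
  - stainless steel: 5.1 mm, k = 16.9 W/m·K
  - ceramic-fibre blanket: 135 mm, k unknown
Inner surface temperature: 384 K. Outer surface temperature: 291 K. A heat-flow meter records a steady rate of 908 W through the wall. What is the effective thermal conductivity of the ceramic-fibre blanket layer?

k ≈ 0.0891 W/(m·K)

Using the resistance-network approach (series):
R_stainless steel = L/(kA) = 0.0051/(16.9×14.8) = 2.039×10^-5 K/W
Sum of known resistances R_other = 2.039×10^-5 K/W
Total R = ΔT/Q = 93/908 = 0.1024 K/W
R_ceramic-fibre blanket = R_total − R_other = 0.1024 K/W
k = L/(R·A) = 0.135/(0.1024×14.8)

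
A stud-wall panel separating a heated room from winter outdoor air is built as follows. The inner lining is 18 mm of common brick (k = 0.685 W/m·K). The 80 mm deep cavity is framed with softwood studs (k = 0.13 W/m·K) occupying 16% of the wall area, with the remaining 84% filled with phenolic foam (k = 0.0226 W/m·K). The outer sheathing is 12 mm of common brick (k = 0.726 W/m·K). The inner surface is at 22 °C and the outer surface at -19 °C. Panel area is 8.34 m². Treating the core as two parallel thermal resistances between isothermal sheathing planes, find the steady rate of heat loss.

Sheathing layers in series; stud and cavity paths in parallel between them.
R_inner = 0.018/(0.685×8.34) = 0.003151 K/W
R_stud  = 0.08/(0.13×0.16×8.34) = 0.4612 K/W
R_cav   = 0.08/(0.0226×0.84×8.34) = 0.5053 K/W
1/R_core = 1/R_stud + 1/R_cav → R_core = 0.2411 K/W
R_outer = 0.012/(0.726×8.34) = 0.001982 K/W
R_total = 0.2462 K/W
Q = ΔT/R_total = 41/0.2462

Q ≈ 167 W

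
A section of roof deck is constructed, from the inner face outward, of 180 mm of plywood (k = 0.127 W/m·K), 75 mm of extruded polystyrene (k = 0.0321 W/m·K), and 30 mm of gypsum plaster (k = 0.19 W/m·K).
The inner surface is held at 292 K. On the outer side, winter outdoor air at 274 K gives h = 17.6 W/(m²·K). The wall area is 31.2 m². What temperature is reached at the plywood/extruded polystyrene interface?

T ≈ 286 K

Series thermal resistances:
R_plywood = L/(kA) = 0.18/(0.127×31.2) = 0.04543 K/W
R_extruded polystyrene = L/(kA) = 0.075/(0.0321×31.2) = 0.07489 K/W
R_gypsum plaster = L/(kA) = 0.03/(0.19×31.2) = 0.005061 K/W
R_outer film = 1/(h_o·A) = 1/(17.6×31.2) = 0.001821 K/W
R_total = 0.1272 K/W;  Q = ΔT/R_total = 18/0.1272 = 141.5 W
T_interface = T_inner − Q·ΣR(inner→interface) = 292 − 142×0.04543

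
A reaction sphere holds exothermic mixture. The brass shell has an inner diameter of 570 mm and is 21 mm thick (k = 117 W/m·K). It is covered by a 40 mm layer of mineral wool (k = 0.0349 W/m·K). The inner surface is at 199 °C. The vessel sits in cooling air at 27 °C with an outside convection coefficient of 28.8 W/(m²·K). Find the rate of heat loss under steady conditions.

Spherical conduction: R = (1/r_in − 1/r_out)/(4πk) per layer; series-sum.
R_brass shell = (1/0.285 − 1/0.306)/(4π×117) = 1.638×10^-4 K/W
R_mineral wool = (1/0.306 − 1/0.346)/(4π×0.0349) = 0.8614 K/W
R_outer film = 1/(h·4πr_o²) = 1/(28.8×4π×0.346²) = 0.02308 K/W
R_total = 0.8847 K/W
Q = ΔT/R_total = 172/0.8847

Q ≈ 194 W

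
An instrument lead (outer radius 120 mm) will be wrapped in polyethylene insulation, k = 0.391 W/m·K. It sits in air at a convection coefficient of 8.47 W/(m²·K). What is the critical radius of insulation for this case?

r_cr ≈ 46.2 mm

For a cylinder r_cr = k/h = 0.391/8.47
r_cr = 46.2 mm; since the bare radius (120 mm) is above r_cr, any added insulation will reduce heat loss.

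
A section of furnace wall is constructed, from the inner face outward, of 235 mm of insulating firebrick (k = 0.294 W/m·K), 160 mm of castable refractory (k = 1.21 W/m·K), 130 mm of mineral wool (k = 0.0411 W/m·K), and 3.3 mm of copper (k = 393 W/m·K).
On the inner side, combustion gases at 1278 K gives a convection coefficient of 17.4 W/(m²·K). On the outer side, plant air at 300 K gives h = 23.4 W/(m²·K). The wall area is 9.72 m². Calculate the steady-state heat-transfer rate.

Treating each layer as a thermal resistance in series:
R_inner film = 1/(h_i·A) = 1/(17.4×9.72) = 0.005913 K/W
R_insulating firebrick = L/(kA) = 0.235/(0.294×9.72) = 0.08223 K/W
R_castable refractory = L/(kA) = 0.16/(1.21×9.72) = 0.0136 K/W
R_mineral wool = L/(kA) = 0.13/(0.0411×9.72) = 0.3254 K/W
R_copper = L/(kA) = 0.0033/(393×9.72) = 8.639×10^-7 K/W
R_outer film = 1/(h_o·A) = 1/(23.4×9.72) = 0.004397 K/W
R_total = 0.4316 K/W
Q = ΔT / R_total = 978 / 0.4316

Q ≈ 2270 W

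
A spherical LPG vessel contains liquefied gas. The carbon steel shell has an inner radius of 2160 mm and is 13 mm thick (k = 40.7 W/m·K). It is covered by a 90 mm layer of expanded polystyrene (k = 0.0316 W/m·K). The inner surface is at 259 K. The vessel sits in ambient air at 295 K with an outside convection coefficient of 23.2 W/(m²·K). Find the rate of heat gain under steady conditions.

Radial (spherical) resistances in series:
R_carbon steel shell = (1/2.16 − 1/2.173)/(4π×40.7) = 5.415×10^-6 K/W
R_expanded polystyrene = (1/2.173 − 1/2.263)/(4π×0.0316) = 0.04609 K/W
R_outer film = 1/(h·4πr_o²) = 1/(23.2×4π×2.263²) = 6.698×10^-4 K/W
R_total = 0.04676 K/W
Q = ΔT/R_total = 36/0.04676

Q ≈ 770 W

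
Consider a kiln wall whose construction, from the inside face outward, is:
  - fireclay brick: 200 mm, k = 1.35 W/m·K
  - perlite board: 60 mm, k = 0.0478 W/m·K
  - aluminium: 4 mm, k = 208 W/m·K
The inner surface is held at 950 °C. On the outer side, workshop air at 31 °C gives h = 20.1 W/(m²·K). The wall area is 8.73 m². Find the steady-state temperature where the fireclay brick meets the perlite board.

T ≈ 856 °C

Using the resistance-network approach (series):
R_fireclay brick = L/(kA) = 0.2/(1.35×8.73) = 0.01697 K/W
R_perlite board = L/(kA) = 0.06/(0.0478×8.73) = 0.1438 K/W
R_aluminium = L/(kA) = 0.004/(208×8.73) = 2.203×10^-6 K/W
R_outer film = 1/(h_o·A) = 1/(20.1×8.73) = 0.005699 K/W
R_total = 0.1665 K/W;  Q = ΔT/R_total = 919/0.1665 = 5521 W
T_interface = T_inner − Q·ΣR(inner→interface) = 950 − 5520×0.01697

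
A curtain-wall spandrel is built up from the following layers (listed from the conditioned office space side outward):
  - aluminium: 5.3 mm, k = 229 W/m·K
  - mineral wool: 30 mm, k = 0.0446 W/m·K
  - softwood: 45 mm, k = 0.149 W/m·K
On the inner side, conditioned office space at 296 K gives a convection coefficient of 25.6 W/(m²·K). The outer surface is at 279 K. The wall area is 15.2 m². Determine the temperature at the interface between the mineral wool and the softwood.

Using the resistance-network approach (series):
R_inner film = 1/(h_i·A) = 1/(25.6×15.2) = 0.00257 K/W
R_aluminium = L/(kA) = 0.0053/(229×15.2) = 1.523×10^-6 K/W
R_mineral wool = L/(kA) = 0.03/(0.0446×15.2) = 0.04425 K/W
R_softwood = L/(kA) = 0.045/(0.149×15.2) = 0.01987 K/W
R_total = 0.06669 K/W;  Q = ΔT/R_total = 17/0.06669 = 254.9 W
T_interface = T_inner − Q·ΣR(inner→interface) = 296 − 255×0.04682

T ≈ 284 K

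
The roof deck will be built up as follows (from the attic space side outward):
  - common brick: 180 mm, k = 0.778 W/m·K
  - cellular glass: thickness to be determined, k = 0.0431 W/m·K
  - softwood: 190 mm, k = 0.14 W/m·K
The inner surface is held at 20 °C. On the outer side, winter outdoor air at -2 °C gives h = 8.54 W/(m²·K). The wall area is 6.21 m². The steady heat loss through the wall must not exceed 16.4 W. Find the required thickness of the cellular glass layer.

L ≈ 286 mm

Series thermal resistances:
R_common brick = L/(kA) = 0.18/(0.778×6.21) = 0.03726 K/W
R_softwood = L/(kA) = 0.19/(0.14×6.21) = 0.2185 K/W
R_outer film = 1/(h_o·A) = 1/(8.54×6.21) = 0.01886 K/W
Sum of the known resistances R_other = 0.2747 K/W
Required total resistance R_tot = ΔT/Q_allow = 22/16.4 = 1.341 K/W
R_cellular glass = R_tot − R_other = 1.067 K/W
L = R·k·A = 1.067×0.0431×6.21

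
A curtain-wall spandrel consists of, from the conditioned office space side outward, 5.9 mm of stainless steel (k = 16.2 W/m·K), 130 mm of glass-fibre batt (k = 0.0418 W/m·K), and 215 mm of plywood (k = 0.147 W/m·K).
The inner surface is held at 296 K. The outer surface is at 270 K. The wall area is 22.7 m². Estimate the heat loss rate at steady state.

Q ≈ 129 W

Treating each layer as a thermal resistance in series:
R_stainless steel = L/(kA) = 0.0059/(16.2×22.7) = 1.604×10^-5 K/W
R_glass-fibre batt = L/(kA) = 0.13/(0.0418×22.7) = 0.137 K/W
R_plywood = L/(kA) = 0.215/(0.147×22.7) = 0.06443 K/W
R_total = 0.2015 K/W
Q = ΔT / R_total = 26 / 0.2015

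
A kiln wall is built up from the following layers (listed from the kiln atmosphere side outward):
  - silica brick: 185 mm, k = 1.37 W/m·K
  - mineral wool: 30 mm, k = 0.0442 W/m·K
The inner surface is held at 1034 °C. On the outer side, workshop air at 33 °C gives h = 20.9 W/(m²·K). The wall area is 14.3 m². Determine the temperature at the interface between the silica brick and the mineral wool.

T ≈ 877 °C

Using the resistance-network approach (series):
R_silica brick = L/(kA) = 0.185/(1.37×14.3) = 0.009443 K/W
R_mineral wool = L/(kA) = 0.03/(0.0442×14.3) = 0.04746 K/W
R_outer film = 1/(h_o·A) = 1/(20.9×14.3) = 0.003346 K/W
R_total = 0.06025 K/W;  Q = ΔT/R_total = 1001/0.06025 = 16610 W
T_interface = T_inner − Q·ΣR(inner→interface) = 1034 − 16600×0.009443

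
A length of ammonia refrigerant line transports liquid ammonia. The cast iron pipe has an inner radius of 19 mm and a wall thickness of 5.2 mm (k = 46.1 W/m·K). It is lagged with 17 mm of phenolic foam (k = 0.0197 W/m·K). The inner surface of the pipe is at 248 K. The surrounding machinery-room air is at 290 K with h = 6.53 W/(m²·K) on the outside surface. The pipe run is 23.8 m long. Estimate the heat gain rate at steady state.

Radial resistances (cylindrical: R_cond = ln(r_o/r_i)/(2πkL), R_conv = 1/(h·2πrL)):
R_cast iron pipe wall = ln(24.2/19)/(2π×46.1×23.8) = 3.509×10^-5 K/W
R_phenolic foam = ln(41.2/24.2)/(2π×0.0197×23.8) = 0.1806 K/W
R_outer film = 1/(h_o·2πr_oL) = 1/(6.53×2π×0.0412×23.8) = 0.02486 K/W
R_total = 0.2055 K/W
Q = ΔT/R_total = 42/0.2055

Q ≈ 204 W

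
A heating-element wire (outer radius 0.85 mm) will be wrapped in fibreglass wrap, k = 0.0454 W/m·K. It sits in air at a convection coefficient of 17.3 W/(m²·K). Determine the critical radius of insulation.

r_cr ≈ 2.62 mm

For a cylinder r_cr = k/h = 0.0454/17.3
r_cr = 2.62 mm; since the bare radius (0.85 mm) is below r_cr, adding a thin layer of insulation will *increase* heat loss.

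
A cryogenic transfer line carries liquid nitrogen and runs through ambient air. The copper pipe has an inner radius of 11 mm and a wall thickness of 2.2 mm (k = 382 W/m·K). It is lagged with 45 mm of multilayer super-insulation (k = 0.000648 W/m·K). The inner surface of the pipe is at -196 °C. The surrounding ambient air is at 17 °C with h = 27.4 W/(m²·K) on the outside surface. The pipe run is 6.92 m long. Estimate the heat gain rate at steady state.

Per-layer cylindrical resistances, series-summed:
R_copper pipe wall = ln(13.2/11)/(2π×382×6.92) = 1.098×10^-5 K/W
R_multilayer super-insulation = ln(58.2/13.2)/(2π×0.000648×6.92) = 52.66 K/W
R_outer film = 1/(h_o·2πr_oL) = 1/(27.4×2π×0.0582×6.92) = 0.01442 K/W
R_total = 52.67 K/W
Q = ΔT/R_total = 213/52.67

Q ≈ 4.04 W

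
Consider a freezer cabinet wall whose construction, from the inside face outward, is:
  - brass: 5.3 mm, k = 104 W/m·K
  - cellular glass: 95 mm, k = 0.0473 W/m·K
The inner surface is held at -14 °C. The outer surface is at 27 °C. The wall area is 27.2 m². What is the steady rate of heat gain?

Series thermal resistances:
R_brass = L/(kA) = 0.0053/(104×27.2) = 1.874×10^-6 K/W
R_cellular glass = L/(kA) = 0.095/(0.0473×27.2) = 0.07384 K/W
R_total = 0.07384 K/W
Q = ΔT / R_total = 41 / 0.07384

Q ≈ 555 W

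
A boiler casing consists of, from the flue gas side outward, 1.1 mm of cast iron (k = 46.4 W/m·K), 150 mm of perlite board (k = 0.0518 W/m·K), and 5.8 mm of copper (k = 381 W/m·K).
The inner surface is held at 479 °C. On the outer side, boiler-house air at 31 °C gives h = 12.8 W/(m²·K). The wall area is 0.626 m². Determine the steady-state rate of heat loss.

Thermal resistances in series:
R_cast iron = L/(kA) = 0.0011/(46.4×0.626) = 3.787×10^-5 K/W
R_perlite board = L/(kA) = 0.15/(0.0518×0.626) = 4.626 K/W
R_copper = L/(kA) = 0.0058/(381×0.626) = 2.432×10^-5 K/W
R_outer film = 1/(h_o·A) = 1/(12.8×0.626) = 0.1248 K/W
R_total = 4.751 K/W
Q = ΔT / R_total = 448 / 4.751

Q ≈ 94.3 W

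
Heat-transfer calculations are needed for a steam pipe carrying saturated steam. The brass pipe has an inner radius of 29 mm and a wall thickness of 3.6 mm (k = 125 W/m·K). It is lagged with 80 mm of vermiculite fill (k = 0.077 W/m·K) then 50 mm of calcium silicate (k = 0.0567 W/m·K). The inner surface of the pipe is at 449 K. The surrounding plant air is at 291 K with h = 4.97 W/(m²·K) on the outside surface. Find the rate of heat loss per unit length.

q′ ≈ 41.7 W/m

Cylindrical conduction, so R = ln(r₂/r₁)/(2πkL) per layer, in series:
R_brass pipe wall = ln(32.6/29)/(2π×125×1) = 1.49×10^-4 K/W
R_vermiculite fill = ln(112.6/32.6)/(2π×0.077×1) = 2.562 K/W
R_calcium silicate = ln(162.6/112.6)/(2π×0.0567×1) = 1.031 K/W
R_outer film = 1/(h_o·2πr_oL) = 1/(4.97×2π×0.1626×1) = 0.1969 K/W
R_total = 3.791 K/W
Q = ΔT/R_total = 158/3.791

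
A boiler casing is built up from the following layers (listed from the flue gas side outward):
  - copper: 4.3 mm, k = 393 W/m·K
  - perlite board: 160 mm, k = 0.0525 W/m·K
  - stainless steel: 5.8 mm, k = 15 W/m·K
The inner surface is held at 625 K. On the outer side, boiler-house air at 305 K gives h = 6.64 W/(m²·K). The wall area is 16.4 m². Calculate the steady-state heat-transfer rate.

Q ≈ 1640 W

Series thermal resistances:
R_copper = L/(kA) = 0.0043/(393×16.4) = 6.672×10^-7 K/W
R_perlite board = L/(kA) = 0.16/(0.0525×16.4) = 0.1858 K/W
R_stainless steel = L/(kA) = 0.0058/(15×16.4) = 2.358×10^-5 K/W
R_outer film = 1/(h_o·A) = 1/(6.64×16.4) = 0.009183 K/W
R_total = 0.195 K/W
Q = ΔT / R_total = 320 / 0.195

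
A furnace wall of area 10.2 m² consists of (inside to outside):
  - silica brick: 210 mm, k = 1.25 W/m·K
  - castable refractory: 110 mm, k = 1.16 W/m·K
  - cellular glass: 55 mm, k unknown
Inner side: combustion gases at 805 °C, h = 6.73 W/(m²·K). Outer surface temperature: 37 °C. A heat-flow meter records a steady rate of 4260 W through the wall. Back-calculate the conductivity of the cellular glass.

Using the resistance-network approach (series):
R_inner film = 1/(h_i·A) = 1/(6.73×10.2) = 0.01457 K/W
R_silica brick = L/(kA) = 0.21/(1.25×10.2) = 0.01647 K/W
R_castable refractory = L/(kA) = 0.11/(1.16×10.2) = 0.009297 K/W
Sum of known resistances R_other = 0.04033 K/W
Total R = ΔT/Q = 768/4260 = 0.1803 K/W
R_cellular glass = R_total − R_other = 0.1399 K/W
k = L/(R·A) = 0.055/(0.1399×10.2)

k ≈ 0.0385 W/(m·K)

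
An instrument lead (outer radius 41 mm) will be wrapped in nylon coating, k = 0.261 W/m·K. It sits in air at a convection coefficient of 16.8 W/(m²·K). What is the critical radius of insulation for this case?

r_cr ≈ 15.5 mm

For a cylinder r_cr = k/h = 0.261/16.8
r_cr = 15.5 mm; since the bare radius (41 mm) is above r_cr, any added insulation will reduce heat loss.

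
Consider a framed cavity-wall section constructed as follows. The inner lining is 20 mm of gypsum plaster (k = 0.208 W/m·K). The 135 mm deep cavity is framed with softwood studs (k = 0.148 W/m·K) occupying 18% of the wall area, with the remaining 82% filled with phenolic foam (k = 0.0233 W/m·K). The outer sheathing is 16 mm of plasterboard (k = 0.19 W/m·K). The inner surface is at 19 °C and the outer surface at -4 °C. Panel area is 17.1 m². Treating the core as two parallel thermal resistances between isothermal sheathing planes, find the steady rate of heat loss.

Q ≈ 126 W

Sheathing layers in series; stud and cavity paths in parallel between them.
R_inner = 0.02/(0.208×17.1) = 0.005623 K/W
R_stud  = 0.135/(0.148×0.18×17.1) = 0.2963 K/W
R_cav   = 0.135/(0.0233×0.82×17.1) = 0.4132 K/W
1/R_core = 1/R_stud + 1/R_cav → R_core = 0.1726 K/W
R_outer = 0.016/(0.19×17.1) = 0.004925 K/W
R_total = 0.1831 K/W
Q = ΔT/R_total = 23/0.1831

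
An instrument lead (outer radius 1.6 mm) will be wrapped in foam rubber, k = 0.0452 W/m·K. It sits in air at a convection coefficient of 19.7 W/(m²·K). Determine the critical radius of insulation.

r_cr ≈ 2.29 mm

For a cylinder r_cr = k/h = 0.0452/19.7
r_cr = 2.29 mm; since the bare radius (1.6 mm) is below r_cr, adding a thin layer of insulation will *increase* heat loss.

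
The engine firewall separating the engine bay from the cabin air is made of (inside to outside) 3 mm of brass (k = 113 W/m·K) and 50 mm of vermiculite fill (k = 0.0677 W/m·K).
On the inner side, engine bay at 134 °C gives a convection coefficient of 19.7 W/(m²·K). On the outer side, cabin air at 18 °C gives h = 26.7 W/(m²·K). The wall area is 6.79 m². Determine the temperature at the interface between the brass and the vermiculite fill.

T ≈ 127 °C

Model the wall as resistances in series:
R_inner film = 1/(h_i·A) = 1/(19.7×6.79) = 0.007476 K/W
R_brass = L/(kA) = 0.003/(113×6.79) = 3.91×10^-6 K/W
R_vermiculite fill = L/(kA) = 0.05/(0.0677×6.79) = 0.1088 K/W
R_outer film = 1/(h_o·A) = 1/(26.7×6.79) = 0.005516 K/W
R_total = 0.1218 K/W;  Q = ΔT/R_total = 116/0.1218 = 952.6 W
T_interface = T_inner − Q·ΣR(inner→interface) = 134 − 953×0.00748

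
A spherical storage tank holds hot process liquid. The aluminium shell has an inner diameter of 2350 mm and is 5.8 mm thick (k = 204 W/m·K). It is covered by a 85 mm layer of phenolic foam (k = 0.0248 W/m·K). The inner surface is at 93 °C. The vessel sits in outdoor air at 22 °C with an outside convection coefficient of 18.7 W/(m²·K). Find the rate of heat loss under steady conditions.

Q ≈ 383 W

Spherical conduction: R = (1/r_in − 1/r_out)/(4πk) per layer; series-sum.
R_aluminium shell = (1/1.175 − 1/1.1808)/(4π×204) = 1.631×10^-6 K/W
R_phenolic foam = (1/1.1808 − 1/1.2658)/(4π×0.0248) = 0.1825 K/W
R_outer film = 1/(h·4πr_o²) = 1/(18.7×4π×1.2658²) = 0.002656 K/W
R_total = 0.1851 K/W
Q = ΔT/R_total = 71/0.1851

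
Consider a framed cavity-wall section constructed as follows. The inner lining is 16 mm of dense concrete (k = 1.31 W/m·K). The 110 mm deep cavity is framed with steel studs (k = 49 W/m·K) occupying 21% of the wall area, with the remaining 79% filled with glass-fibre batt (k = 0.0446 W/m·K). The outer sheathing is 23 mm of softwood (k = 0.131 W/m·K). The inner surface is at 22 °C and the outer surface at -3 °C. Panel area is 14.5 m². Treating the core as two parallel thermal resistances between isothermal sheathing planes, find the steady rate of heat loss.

Q ≈ 1830 W

Sheathing layers in series; stud and cavity paths in parallel between them.
R_inner = 0.016/(1.31×14.5) = 8.423×10^-4 K/W
R_stud  = 0.11/(49×0.21×14.5) = 7.372×10^-4 K/W
R_cav   = 0.11/(0.0446×0.79×14.5) = 0.2153 K/W
1/R_core = 1/R_stud + 1/R_cav → R_core = 7.347×10^-4 K/W
R_outer = 0.023/(0.131×14.5) = 0.01211 K/W
R_total = 0.01369 K/W
Q = ΔT/R_total = 25/0.01369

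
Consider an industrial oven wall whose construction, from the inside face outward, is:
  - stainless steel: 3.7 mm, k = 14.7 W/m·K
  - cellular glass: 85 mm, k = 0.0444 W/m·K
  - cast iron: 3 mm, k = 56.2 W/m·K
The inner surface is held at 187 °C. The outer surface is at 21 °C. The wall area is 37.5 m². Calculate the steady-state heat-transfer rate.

Q ≈ 3250 W

Series thermal resistances:
R_stainless steel = L/(kA) = 0.0037/(14.7×37.5) = 6.712×10^-6 K/W
R_cellular glass = L/(kA) = 0.085/(0.0444×37.5) = 0.05105 K/W
R_cast iron = L/(kA) = 0.003/(56.2×37.5) = 1.423×10^-6 K/W
R_total = 0.05106 K/W
Q = ΔT / R_total = 166 / 0.05106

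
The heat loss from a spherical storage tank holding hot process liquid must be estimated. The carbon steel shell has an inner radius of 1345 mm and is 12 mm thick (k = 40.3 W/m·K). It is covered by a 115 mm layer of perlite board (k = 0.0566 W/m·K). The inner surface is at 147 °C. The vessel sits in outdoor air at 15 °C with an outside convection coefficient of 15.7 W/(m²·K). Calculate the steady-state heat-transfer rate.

Each spherical layer contributes R = (1/r_i − 1/r_o)/(4πk):
R_carbon steel shell = (1/1.345 − 1/1.357)/(4π×40.3) = 1.298×10^-5 K/W
R_perlite board = (1/1.357 − 1/1.472)/(4π×0.0566) = 0.08094 K/W
R_outer film = 1/(h·4πr_o²) = 1/(15.7×4π×1.472²) = 0.002339 K/W
R_total = 0.0833 K/W
Q = ΔT/R_total = 132/0.0833

Q ≈ 1580 W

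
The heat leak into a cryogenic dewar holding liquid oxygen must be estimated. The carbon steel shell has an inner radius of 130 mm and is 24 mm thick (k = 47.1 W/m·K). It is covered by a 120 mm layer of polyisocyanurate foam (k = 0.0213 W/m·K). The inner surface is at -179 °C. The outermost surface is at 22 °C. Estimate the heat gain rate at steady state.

Each spherical layer contributes R = (1/r_i − 1/r_o)/(4πk):
R_carbon steel shell = (1/0.13 − 1/0.154)/(4π×47.1) = 0.002025 K/W
R_polyisocyanurate foam = (1/0.154 − 1/0.274)/(4π×0.0213) = 10.62 K/W
R_total = 10.63 K/W
Q = ΔT/R_total = 201/10.63

Q ≈ 18.9 W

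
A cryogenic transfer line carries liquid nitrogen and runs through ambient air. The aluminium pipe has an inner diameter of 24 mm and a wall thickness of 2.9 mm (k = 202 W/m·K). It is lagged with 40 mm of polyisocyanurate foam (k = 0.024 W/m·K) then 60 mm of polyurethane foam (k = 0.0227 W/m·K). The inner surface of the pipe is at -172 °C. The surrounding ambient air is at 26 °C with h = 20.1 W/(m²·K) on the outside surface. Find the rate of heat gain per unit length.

For a radial system each layer contributes R = ln(r_out/r_in)/(2πkL); films add R = 1/(hA).
R_aluminium pipe wall = ln(14.9/12)/(2π×202×1) = 1.705×10^-4 K/W
R_polyisocyanurate foam = ln(54.9/14.9)/(2π×0.024×1) = 8.648 K/W
R_polyurethane foam = ln(114.9/54.9)/(2π×0.0227×1) = 5.178 K/W
R_outer film = 1/(h_o·2πr_oL) = 1/(20.1×2π×0.1149×1) = 0.06891 K/W
R_total = 13.9 K/W
Q = ΔT/R_total = 198/13.9

q′ ≈ 14.2 W/m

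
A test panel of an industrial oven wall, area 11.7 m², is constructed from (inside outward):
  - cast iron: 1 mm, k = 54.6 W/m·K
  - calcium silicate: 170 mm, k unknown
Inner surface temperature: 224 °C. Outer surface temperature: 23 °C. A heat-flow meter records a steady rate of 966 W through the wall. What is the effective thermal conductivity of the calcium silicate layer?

k ≈ 0.0698 W/(m·K)

Thermal resistances in series:
R_cast iron = L/(kA) = 0.001/(54.6×11.7) = 1.565×10^-6 K/W
Sum of known resistances R_other = 1.565×10^-6 K/W
Total R = ΔT/Q = 201/966 = 0.2081 K/W
R_calcium silicate = R_total − R_other = 0.2081 K/W
k = L/(R·A) = 0.17/(0.2081×11.7)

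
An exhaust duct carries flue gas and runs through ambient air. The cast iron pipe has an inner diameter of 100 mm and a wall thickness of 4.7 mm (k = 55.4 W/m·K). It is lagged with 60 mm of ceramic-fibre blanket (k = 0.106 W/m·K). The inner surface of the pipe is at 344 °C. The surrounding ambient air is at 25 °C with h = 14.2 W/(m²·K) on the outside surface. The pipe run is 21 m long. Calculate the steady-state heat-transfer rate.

Q ≈ 5540 W

Cylindrical conduction, so R = ln(r₂/r₁)/(2πkL) per layer, in series:
R_cast iron pipe wall = ln(54.7/50)/(2π×55.4×21) = 1.229×10^-5 K/W
R_ceramic-fibre blanket = ln(114.7/54.7)/(2π×0.106×21) = 0.05294 K/W
R_outer film = 1/(h_o·2πr_oL) = 1/(14.2×2π×0.1147×21) = 0.004653 K/W
R_total = 0.05761 K/W
Q = ΔT/R_total = 319/0.05761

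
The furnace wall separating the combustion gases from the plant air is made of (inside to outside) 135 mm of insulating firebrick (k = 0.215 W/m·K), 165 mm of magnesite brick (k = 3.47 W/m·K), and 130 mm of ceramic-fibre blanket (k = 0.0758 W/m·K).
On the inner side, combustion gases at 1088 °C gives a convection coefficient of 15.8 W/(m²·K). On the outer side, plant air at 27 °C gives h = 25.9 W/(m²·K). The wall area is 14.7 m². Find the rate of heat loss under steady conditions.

Q ≈ 6260 W

Treating each layer as a thermal resistance in series:
R_inner film = 1/(h_i·A) = 1/(15.8×14.7) = 0.004306 K/W
R_insulating firebrick = L/(kA) = 0.135/(0.215×14.7) = 0.04271 K/W
R_magnesite brick = L/(kA) = 0.165/(3.47×14.7) = 0.003235 K/W
R_ceramic-fibre blanket = L/(kA) = 0.13/(0.0758×14.7) = 0.1167 K/W
R_outer film = 1/(h_o·A) = 1/(25.9×14.7) = 0.002627 K/W
R_total = 0.1696 K/W
Q = ΔT / R_total = 1061 / 0.1696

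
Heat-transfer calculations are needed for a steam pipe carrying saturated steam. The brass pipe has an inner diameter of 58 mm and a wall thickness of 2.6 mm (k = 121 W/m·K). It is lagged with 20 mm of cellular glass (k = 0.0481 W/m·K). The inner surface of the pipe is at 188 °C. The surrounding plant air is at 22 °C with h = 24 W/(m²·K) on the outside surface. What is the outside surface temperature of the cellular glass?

T ≈ 34.2 °C

Radial resistances (cylindrical: R_cond = ln(r_o/r_i)/(2πkL), R_conv = 1/(h·2πrL)):
R_brass pipe wall = ln(31.6/29)/(2π×121×1) = 1.129×10^-4 K/W
R_cellular glass = ln(51.6/31.6)/(2π×0.0481×1) = 1.623 K/W
R_outer film = 1/(h_o·2πr_oL) = 1/(24×2π×0.0516×1) = 0.1285 K/W
R_total = 1.751 K/W
Q = ΔT/R_total = 166/1.751
Q = 94.8 W/m
T_interface = T_inner − Q·ΣR(inner→interface) = 188 − 94.8×1.623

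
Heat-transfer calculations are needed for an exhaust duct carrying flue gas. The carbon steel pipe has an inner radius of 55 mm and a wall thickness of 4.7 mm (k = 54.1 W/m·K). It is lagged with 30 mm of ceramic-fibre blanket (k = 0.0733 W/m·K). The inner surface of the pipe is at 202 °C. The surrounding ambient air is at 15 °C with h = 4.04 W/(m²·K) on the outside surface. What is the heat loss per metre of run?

q′ ≈ 141 W/m

Radial resistances (cylindrical: R_cond = ln(r_o/r_i)/(2πkL), R_conv = 1/(h·2πrL)):
R_carbon steel pipe wall = ln(59.7/55)/(2π×54.1×1) = 2.412×10^-4 K/W
R_ceramic-fibre blanket = ln(89.7/59.7)/(2π×0.0733×1) = 0.884 K/W
R_outer film = 1/(h_o·2πr_oL) = 1/(4.04×2π×0.0897×1) = 0.4392 K/W
R_total = 1.323 K/W
Q = ΔT/R_total = 187/1.323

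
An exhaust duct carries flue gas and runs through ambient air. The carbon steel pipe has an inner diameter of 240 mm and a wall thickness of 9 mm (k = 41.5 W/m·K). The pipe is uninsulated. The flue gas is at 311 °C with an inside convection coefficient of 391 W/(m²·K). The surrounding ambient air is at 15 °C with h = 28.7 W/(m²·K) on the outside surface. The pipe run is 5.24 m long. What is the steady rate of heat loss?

Q ≈ 33200 W

Per-layer cylindrical resistances, series-summed:
R_inner film = 1/(h_i·2πr₁L) = 1/(391×2π×0.12×5.24) = 6.473×10^-4 K/W
R_carbon steel pipe wall = ln(129/120)/(2π×41.5×5.24) = 5.293×10^-5 K/W
R_outer film = 1/(h_o·2πr_oL) = 1/(28.7×2π×0.129×5.24) = 0.008204 K/W
R_total = 0.008904 K/W
Q = ΔT/R_total = 296/0.008904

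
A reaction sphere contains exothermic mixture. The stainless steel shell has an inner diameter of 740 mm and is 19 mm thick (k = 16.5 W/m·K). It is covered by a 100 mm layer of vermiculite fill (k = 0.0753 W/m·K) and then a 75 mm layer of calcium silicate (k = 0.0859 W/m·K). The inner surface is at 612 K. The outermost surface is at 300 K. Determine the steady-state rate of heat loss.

Q ≈ 386 W

Spherical conduction: R = (1/r_in − 1/r_out)/(4πk) per layer; series-sum.
R_stainless steel shell = (1/0.37 − 1/0.389)/(4π×16.5) = 6.367×10^-4 K/W
R_vermiculite fill = (1/0.389 − 1/0.489)/(4π×0.0753) = 0.5556 K/W
R_calcium silicate = (1/0.489 − 1/0.564)/(4π×0.0859) = 0.2519 K/W
R_total = 0.8081 K/W
Q = ΔT/R_total = 312/0.8081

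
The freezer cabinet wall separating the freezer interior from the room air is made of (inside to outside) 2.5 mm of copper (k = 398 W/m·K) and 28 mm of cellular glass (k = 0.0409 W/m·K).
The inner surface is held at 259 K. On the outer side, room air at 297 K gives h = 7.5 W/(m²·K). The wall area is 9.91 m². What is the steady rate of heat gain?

Treating each layer as a thermal resistance in series:
R_copper = L/(kA) = 0.0025/(398×9.91) = 6.338×10^-7 K/W
R_cellular glass = L/(kA) = 0.028/(0.0409×9.91) = 0.06908 K/W
R_outer film = 1/(h_o·A) = 1/(7.5×9.91) = 0.01345 K/W
R_total = 0.08254 K/W
Q = ΔT / R_total = 38 / 0.08254

Q ≈ 460 W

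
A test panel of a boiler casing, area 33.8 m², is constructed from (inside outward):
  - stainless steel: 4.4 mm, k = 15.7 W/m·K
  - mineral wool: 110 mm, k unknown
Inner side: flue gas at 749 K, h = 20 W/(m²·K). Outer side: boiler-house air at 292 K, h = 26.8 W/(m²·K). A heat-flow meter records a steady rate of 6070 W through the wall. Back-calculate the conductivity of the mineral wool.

Using the resistance-network approach (series):
R_inner film = 1/(h_i·A) = 1/(20×33.8) = 0.001479 K/W
R_stainless steel = L/(kA) = 0.0044/(15.7×33.8) = 8.292×10^-6 K/W
R_outer film = 1/(h_o·A) = 1/(26.8×33.8) = 0.001104 K/W
Sum of known resistances R_other = 0.002592 K/W
Total R = ΔT/Q = 457/6070 = 0.07529 K/W
R_mineral wool = R_total − R_other = 0.0727 K/W
k = L/(R·A) = 0.11/(0.0727×33.8)

k ≈ 0.0448 W/(m·K)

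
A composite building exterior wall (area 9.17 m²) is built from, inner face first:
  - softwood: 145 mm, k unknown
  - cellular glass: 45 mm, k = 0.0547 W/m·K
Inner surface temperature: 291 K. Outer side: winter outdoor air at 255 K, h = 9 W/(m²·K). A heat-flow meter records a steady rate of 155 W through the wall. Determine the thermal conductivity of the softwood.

k ≈ 0.121 W/(m·K)

Thermal resistances in series:
R_cellular glass = L/(kA) = 0.045/(0.0547×9.17) = 0.08971 K/W
R_outer film = 1/(h_o·A) = 1/(9×9.17) = 0.01212 K/W
Sum of known resistances R_other = 0.1018 K/W
Total R = ΔT/Q = 36/155 = 0.2323 K/W
R_softwood = R_total − R_other = 0.1304 K/W
k = L/(R·A) = 0.145/(0.1304×9.17)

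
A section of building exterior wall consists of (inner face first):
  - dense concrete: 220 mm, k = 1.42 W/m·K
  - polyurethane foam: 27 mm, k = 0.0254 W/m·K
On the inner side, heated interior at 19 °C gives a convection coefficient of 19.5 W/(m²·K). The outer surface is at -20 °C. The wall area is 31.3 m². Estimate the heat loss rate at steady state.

Using the resistance-network approach (series):
R_inner film = 1/(h_i·A) = 1/(19.5×31.3) = 0.001638 K/W
R_dense concrete = L/(kA) = 0.22/(1.42×31.3) = 0.00495 K/W
R_polyurethane foam = L/(kA) = 0.027/(0.0254×31.3) = 0.03396 K/W
R_total = 0.04055 K/W
Q = ΔT / R_total = 39 / 0.04055

Q ≈ 962 W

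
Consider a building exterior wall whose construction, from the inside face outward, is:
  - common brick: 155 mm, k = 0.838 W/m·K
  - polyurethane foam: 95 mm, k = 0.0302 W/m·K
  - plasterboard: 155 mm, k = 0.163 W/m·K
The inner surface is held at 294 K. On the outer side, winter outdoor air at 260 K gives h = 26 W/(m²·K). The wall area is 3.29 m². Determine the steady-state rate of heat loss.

Q ≈ 25.9 W

Model the wall as resistances in series:
R_common brick = L/(kA) = 0.155/(0.838×3.29) = 0.05622 K/W
R_polyurethane foam = L/(kA) = 0.095/(0.0302×3.29) = 0.9561 K/W
R_plasterboard = L/(kA) = 0.155/(0.163×3.29) = 0.289 K/W
R_outer film = 1/(h_o·A) = 1/(26×3.29) = 0.01169 K/W
R_total = 1.313 K/W
Q = ΔT / R_total = 34 / 1.313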